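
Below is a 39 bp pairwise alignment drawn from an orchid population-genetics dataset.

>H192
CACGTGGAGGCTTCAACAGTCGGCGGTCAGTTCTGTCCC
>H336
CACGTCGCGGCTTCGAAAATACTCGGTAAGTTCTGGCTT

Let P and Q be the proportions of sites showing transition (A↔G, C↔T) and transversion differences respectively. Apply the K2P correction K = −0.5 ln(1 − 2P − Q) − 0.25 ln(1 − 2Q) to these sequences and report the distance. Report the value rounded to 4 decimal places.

0.3961

Differing sites — 6:G/C (Tv); 8:A/C (Tv); 15:A/G (Ti); 17:C/A (Tv); 19:G/A (Ti); 21:C/A (Tv); 22:G/C (Tv); 23:G/T (Tv); 28:C/A (Tv); 36:T/G (Tv); 38:C/T (Ti); 39:C/T (Ti).
Of the 12 differences, 4 transitions and 8 transversions over 39 sites: P = 4/39 = 0.102564, Q = 8/39 = 0.205128.
d = −0.5·ln(0.589744) − 0.25·ln(0.589744) = −0.5·(-0.528067) − 0.25·(-0.528067) = 0.3961.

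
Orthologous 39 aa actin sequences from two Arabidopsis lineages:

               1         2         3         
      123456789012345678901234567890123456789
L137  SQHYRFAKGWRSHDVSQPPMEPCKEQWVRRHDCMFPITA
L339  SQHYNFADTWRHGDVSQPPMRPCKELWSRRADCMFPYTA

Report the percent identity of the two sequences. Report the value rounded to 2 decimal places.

Differing sites — 5:R/N; 8:K/D; 9:G/T; 12:S/H; 13:H/G; 21:E/R; 26:Q/L; 28:V/S; 31:H/A; 37:I/Y.
29 of the 39 sites match, so the percent identity is 29/39 × 100 = 74.36%.

74.36%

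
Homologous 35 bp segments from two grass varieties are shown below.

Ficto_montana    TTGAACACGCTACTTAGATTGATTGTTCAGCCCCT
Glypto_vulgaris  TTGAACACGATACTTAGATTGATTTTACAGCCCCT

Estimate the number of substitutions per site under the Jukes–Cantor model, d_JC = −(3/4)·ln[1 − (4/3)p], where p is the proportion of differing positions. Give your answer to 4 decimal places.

The sequences differ at positions 10 (C/A), 25 (G/T), 27 (T/A).
p = 3/35 = 0.085714.
d = −0.75 · ln(1 − (4/3)·0.085714) = −0.75 · ln(0.885715) = −0.75 · (-0.121360) = 0.0910.

0.0910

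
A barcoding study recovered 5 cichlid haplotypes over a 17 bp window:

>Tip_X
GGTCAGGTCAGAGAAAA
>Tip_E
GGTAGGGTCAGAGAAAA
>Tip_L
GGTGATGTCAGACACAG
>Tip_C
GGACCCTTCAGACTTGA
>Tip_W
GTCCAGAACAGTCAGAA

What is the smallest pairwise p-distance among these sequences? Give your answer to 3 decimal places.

Pairwise Hamming distances:
  Tip_X vs Tip_E: 2
  Tip_X vs Tip_L: 5
  Tip_X vs Tip_C: 8
  Tip_X vs Tip_W: 7
  Tip_E vs Tip_L: 6
  Tip_E vs Tip_C: 9
  Tip_E vs Tip_W: 9
  Tip_L vs Tip_C: 9
  Tip_L vs Tip_W: 9
  Tip_C vs Tip_W: 10
The smallest is 2 mismatches, between Tip_X and Tip_E; p = 2/17 = 0.118.

0.118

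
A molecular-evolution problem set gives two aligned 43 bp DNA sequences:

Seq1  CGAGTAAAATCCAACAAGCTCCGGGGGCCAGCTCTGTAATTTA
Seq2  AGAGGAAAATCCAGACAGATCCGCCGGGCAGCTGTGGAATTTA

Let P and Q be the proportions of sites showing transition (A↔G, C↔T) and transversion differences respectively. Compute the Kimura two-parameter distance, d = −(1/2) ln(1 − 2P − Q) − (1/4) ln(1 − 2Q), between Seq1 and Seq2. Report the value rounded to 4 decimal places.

0.3200

Mismatches occur at site 1 (C/A, transversion), site 5 (T/G, transversion), site 14 (A/G, transition), site 15 (C/A, transversion), site 16 (A/C, transversion), site 19 (C/A, transversion), site 24 (G/C, transversion), site 25 (G/C, transversion), site 28 (C/G, transversion), site 34 (C/G, transversion), site 37 (T/G, transversion).
Of the 11 differences, 1 transition and 10 transversions over 43 sites: P = 1/43 = 0.023256, Q = 10/43 = 0.232558.
d = −0.5·ln(0.720930) − 0.25·ln(0.534884) = −0.5·(-0.327213) − 0.25·(-0.625705) = 0.3200.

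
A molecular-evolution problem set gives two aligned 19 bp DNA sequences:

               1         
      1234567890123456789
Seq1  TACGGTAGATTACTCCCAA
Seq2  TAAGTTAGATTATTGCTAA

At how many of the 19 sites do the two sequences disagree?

5

Differing sites — 3:C/A; 5:G/T; 13:C/T; 15:C/G; 17:C/T.
That gives 5 mismatches out of 19 aligned sites, so the Hamming distance is 5.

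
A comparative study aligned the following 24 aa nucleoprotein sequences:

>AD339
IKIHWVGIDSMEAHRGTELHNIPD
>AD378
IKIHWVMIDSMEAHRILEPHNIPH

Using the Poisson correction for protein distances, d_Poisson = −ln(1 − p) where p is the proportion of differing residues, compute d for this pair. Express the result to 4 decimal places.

0.2336

Differing sites — 7:G/M; 16:G/I; 17:T/L; 19:L/P; 24:D/H.
p = 5/24 = 0.208333.
d = −ln(1 − 0.208333) = −ln(0.791667) = 0.2336.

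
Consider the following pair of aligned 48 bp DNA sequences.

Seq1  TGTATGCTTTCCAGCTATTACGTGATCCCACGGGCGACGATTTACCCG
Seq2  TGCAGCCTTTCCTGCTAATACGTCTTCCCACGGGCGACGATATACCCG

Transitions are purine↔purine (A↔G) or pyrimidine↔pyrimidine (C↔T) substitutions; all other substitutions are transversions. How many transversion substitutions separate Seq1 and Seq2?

7

Differing sites — 3:T/C (Ti); 5:T/G (Tv); 6:G/C (Tv); 13:A/T (Tv); 18:T/A (Tv); 24:G/C (Tv); 25:A/T (Tv); 42:T/A (Tv).
Of the 8 differences, 1 transition and 7 transversions, so the answer is 7.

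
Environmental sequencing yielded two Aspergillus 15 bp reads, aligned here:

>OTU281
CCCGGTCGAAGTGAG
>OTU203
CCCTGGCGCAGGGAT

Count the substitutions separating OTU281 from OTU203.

5

Differing sites — 4:G/T; 6:T/G; 9:A/C; 12:T/G; 15:G/T.
That gives 5 mismatches out of 15 aligned sites, so the Hamming distance is 5.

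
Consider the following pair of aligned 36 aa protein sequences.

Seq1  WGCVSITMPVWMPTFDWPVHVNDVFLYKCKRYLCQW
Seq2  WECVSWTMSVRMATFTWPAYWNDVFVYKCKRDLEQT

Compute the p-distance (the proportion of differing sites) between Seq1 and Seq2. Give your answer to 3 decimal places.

Mismatches occur at site 2 (G/E), site 6 (I/W), site 9 (P/S), site 11 (W/R), site 13 (P/A), site 16 (D/T), site 19 (V/A), site 20 (H/Y), site 21 (V/W), site 26 (L/V), site 32 (Y/D), site 34 (C/E), site 36 (W/T).
There are 13 differences over 36 sites, so p = 13/36 = 0.361.

0.361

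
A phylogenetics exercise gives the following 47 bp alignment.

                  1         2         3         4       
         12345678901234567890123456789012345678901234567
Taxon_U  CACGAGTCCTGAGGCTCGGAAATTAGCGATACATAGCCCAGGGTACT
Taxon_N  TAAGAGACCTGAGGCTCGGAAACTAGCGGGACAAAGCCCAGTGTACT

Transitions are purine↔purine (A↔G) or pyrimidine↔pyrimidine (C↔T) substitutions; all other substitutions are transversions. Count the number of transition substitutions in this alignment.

Mismatches occur at site 1 (C/T, transition), site 3 (C/A, transversion), site 7 (T/A, transversion), site 23 (T/C, transition), site 29 (A/G, transition), site 30 (T/G, transversion), site 34 (T/A, transversion), site 42 (G/T, transversion).
Of the 8 differences, 3 transitions and 5 transversions, so the answer is 3.

3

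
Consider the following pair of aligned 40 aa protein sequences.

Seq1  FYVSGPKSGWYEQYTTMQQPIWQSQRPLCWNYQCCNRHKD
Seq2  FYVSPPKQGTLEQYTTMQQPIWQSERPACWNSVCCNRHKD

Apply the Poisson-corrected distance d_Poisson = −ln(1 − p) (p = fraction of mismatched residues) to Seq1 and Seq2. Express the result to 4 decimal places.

Differing sites — 5:G/P; 8:S/Q; 10:W/T; 11:Y/L; 25:Q/E; 28:L/A; 32:Y/S; 33:Q/V.
p = 8/40 = 0.200000.
d = −ln(1 − 0.200000) = −ln(0.800000) = 0.2231.

0.2231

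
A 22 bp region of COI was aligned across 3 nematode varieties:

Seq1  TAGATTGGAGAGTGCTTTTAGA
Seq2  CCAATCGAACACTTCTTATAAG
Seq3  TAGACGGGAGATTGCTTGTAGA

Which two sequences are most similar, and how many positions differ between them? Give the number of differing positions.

Pairwise Hamming distances:
  Seq1 vs Seq2: 11
  Seq1 vs Seq3: 4
  Seq2 vs Seq3: 12
The smallest is 4, between Seq1 and Seq3.

4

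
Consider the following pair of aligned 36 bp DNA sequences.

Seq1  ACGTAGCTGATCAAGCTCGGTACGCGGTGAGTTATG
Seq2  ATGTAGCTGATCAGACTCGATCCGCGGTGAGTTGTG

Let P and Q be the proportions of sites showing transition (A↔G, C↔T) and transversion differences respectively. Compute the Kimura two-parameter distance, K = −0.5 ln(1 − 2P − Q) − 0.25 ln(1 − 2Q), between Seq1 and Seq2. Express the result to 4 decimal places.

The sequences differ at positions 2 (C/T, transition), 14 (A/G, transition), 15 (G/A, transition), 20 (G/A, transition), 22 (A/C, transversion), 34 (A/G, transition).
Of the 6 differences, 5 transitions and 1 transversion over 36 sites: P = 5/36 = 0.138889, Q = 1/36 = 0.027778.
d = −0.5·ln(0.694444) − 0.25·ln(0.944444) = −0.5·(-0.364644) − 0.25·(-0.057159) = 0.1966.

0.1966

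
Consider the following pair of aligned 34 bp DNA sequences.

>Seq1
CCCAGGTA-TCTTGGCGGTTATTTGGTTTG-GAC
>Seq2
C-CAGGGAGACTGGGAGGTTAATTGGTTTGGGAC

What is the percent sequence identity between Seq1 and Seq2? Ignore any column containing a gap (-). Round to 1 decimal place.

83.9%

Excluding the 3 gap columns leaves 31 comparable sites.
The sequences differ at positions 7 (T/G), 10 (T/A), 13 (T/G), 16 (C/A), 22 (T/A).
26 of the 31 comparable sites match, so the percent identity is 26/31 × 100 = 83.9%.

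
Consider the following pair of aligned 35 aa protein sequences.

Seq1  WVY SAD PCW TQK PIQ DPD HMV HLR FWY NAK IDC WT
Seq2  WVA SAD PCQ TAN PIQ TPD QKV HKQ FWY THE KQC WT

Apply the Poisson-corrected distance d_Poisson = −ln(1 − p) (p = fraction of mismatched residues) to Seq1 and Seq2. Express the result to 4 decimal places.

0.5108

The sequences differ at positions 3 (Y/A), 9 (W/Q), 11 (Q/A), 12 (K/N), 16 (D/T), 19 (H/Q), 20 (M/K), 23 (L/K), 24 (R/Q), 28 (N/T), 29 (A/H), 30 (K/E), 31 (I/K), 32 (D/Q).
p = 14/35 = 0.400000.
d = −ln(1 − 0.400000) = −ln(0.600000) = 0.5108.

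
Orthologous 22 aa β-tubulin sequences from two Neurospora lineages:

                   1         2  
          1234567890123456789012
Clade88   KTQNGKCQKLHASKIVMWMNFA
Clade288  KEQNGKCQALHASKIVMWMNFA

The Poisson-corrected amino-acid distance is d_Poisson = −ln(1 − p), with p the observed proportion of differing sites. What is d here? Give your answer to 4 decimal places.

The sequences differ at positions 2 (T/E), 9 (K/A).
p = 2/22 = 0.090909.
d = −ln(1 − 0.090909) = −ln(0.909091) = 0.0953.

0.0953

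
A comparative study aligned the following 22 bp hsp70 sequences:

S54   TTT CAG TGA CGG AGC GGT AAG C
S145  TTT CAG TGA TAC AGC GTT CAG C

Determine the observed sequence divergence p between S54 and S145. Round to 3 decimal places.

0.227

The sequences differ at positions 10 (C/T), 11 (G/A), 12 (G/C), 17 (G/T), 19 (A/C).
There are 5 differences over 22 sites, so p = 5/22 = 0.227.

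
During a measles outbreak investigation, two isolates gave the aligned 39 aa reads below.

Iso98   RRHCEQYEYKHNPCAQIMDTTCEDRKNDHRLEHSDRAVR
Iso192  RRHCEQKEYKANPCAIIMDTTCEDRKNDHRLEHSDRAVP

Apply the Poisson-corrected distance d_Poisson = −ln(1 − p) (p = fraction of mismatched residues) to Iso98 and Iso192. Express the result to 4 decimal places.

0.1082

The sequences differ at positions 7 (Y/K), 11 (H/A), 16 (Q/I), 39 (R/P).
p = 4/39 = 0.102564.
d = −ln(1 − 0.102564) = −ln(0.897436) = 0.1082.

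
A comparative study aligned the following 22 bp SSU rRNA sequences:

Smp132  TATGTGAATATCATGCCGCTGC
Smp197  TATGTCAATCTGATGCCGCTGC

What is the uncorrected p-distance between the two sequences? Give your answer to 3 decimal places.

The sequences differ at positions 6 (G/C), 10 (A/C), 12 (C/G).
There are 3 differences over 22 sites, so p = 3/22 = 0.136.

0.136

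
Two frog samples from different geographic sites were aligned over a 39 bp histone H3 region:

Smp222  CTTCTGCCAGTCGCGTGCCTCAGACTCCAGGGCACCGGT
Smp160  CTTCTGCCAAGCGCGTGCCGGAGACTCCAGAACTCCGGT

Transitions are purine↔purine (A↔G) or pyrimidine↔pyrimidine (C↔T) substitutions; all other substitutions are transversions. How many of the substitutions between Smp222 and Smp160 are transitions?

3

The sequences differ at positions 10 (G/A, transition), 11 (T/G, transversion), 20 (T/G, transversion), 21 (C/G, transversion), 31 (G/A, transition), 32 (G/A, transition), 34 (A/T, transversion).
Of the 7 differences, 3 transitions and 4 transversions, so the answer is 3.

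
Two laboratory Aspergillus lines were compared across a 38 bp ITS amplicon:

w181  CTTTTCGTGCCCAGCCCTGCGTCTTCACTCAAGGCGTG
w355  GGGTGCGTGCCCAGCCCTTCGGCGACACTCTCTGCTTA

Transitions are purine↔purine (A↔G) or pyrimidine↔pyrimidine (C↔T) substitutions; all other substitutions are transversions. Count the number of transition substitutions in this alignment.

1

Mismatches occur at site 1 (C/G, transversion), site 2 (T/G, transversion), site 3 (T/G, transversion), site 5 (T/G, transversion), site 19 (G/T, transversion), site 22 (T/G, transversion), site 24 (T/G, transversion), site 25 (T/A, transversion), site 31 (A/T, transversion), site 32 (A/C, transversion), site 33 (G/T, transversion), site 36 (G/T, transversion), site 38 (G/A, transition).
Of the 13 differences, 1 transition and 12 transversions, so the answer is 1.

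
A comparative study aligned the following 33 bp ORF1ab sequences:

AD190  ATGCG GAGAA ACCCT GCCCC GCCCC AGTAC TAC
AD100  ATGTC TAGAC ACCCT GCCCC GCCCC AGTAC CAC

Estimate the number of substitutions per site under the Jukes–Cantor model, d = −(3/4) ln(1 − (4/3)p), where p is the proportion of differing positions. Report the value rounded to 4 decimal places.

0.1693

The sequences differ at positions 4 (C/T), 5 (G/C), 6 (G/T), 10 (A/C), 31 (T/C).
p = 5/33 = 0.151515.
d = −0.75 · ln(1 − (4/3)·0.151515) = −0.75 · ln(0.797980) = −0.75 · (-0.225672) = 0.1693.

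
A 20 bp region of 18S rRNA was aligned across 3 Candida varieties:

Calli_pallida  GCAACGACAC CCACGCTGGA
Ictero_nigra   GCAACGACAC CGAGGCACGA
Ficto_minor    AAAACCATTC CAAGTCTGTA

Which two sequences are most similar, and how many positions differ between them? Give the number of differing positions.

4

Pairwise Hamming distances:
  Calli_pallida vs Ictero_nigra: 4
  Calli_pallida vs Ficto_minor: 9
  Ictero_nigra vs Ficto_minor: 10
The smallest is 4, between Calli_pallida and Ictero_nigra.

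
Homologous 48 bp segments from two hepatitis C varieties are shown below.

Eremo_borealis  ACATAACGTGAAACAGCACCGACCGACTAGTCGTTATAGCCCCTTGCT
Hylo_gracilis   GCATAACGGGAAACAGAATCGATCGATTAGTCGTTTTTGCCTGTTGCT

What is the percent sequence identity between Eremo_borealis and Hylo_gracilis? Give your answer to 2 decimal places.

The sequences differ at positions 1 (A/G), 9 (T/G), 17 (C/A), 19 (C/T), 23 (C/T), 27 (C/T), 36 (A/T), 38 (A/T), 42 (C/T), 43 (C/G).
38 of the 48 sites match, so the percent identity is 38/48 × 100 = 79.17%.

79.17%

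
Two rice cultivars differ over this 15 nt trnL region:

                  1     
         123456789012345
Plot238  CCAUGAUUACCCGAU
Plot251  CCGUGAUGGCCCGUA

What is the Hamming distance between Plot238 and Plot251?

Differing sites — 3:A/G; 8:U/G; 9:A/G; 14:A/U; 15:U/A.
That gives 5 mismatches out of 15 aligned sites, so the Hamming distance is 5.

5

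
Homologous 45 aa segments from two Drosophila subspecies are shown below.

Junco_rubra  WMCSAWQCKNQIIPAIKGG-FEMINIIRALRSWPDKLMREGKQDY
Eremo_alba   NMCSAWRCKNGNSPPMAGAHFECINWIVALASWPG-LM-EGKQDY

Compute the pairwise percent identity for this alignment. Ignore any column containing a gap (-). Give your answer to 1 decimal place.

66.7%

Excluding the 3 gap columns leaves 42 comparable sites.
The sequences differ at positions 1 (W/N), 7 (Q/R), 11 (Q/G), 12 (I/N), 13 (I/S), 15 (A/P), 16 (I/M), 17 (K/A), 19 (G/A), 23 (M/C), 26 (I/W), 28 (R/V), 31 (R/A), 35 (D/G).
28 of the 42 comparable sites match, so the percent identity is 28/42 × 100 = 66.7%.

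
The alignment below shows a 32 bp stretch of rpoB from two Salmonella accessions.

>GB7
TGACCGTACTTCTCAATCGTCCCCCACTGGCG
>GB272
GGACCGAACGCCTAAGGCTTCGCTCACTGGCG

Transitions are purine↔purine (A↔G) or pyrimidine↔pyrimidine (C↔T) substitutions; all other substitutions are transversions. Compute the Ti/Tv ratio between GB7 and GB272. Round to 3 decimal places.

Mismatches occur at site 1 (T/G, transversion), site 7 (T/A, transversion), site 10 (T/G, transversion), site 11 (T/C, transition), site 14 (C/A, transversion), site 16 (A/G, transition), site 17 (T/G, transversion), site 19 (G/T, transversion), site 22 (C/G, transversion), site 24 (C/T, transition).
Of the 10 differences, 3 transitions and 7 transversions, so Ti/Tv = 3/7 = 0.429.

0.429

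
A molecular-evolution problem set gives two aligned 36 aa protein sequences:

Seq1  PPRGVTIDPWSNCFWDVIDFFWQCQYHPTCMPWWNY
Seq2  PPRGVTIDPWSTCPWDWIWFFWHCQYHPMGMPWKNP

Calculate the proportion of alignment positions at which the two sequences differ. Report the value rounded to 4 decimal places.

Differing sites — 12:N/T; 14:F/P; 17:V/W; 19:D/W; 23:Q/H; 29:T/M; 30:C/G; 34:W/K; 36:Y/P.
There are 9 differences over 36 sites, so p = 9/36 = 0.2500.

0.2500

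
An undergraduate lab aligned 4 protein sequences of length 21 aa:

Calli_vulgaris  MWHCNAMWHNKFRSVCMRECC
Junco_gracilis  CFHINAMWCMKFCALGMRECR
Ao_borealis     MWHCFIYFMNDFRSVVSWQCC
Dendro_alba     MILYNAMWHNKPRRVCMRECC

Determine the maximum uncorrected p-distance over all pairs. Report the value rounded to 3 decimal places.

0.857

Pairwise Hamming distances:
  Calli_vulgaris vs Junco_gracilis: 10
  Calli_vulgaris vs Ao_borealis: 10
  Calli_vulgaris vs Dendro_alba: 5
  Junco_gracilis vs Ao_borealis: 18
  Junco_gracilis vs Dendro_alba: 12
  Ao_borealis vs Dendro_alba: 15
The largest is 18 mismatches, between Junco_gracilis and Ao_borealis; p = 18/21 = 0.857.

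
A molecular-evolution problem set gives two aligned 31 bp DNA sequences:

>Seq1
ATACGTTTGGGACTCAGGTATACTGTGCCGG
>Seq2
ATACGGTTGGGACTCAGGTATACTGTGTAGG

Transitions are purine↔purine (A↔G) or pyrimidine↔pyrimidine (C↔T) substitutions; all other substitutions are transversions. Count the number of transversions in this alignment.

2

The sequences differ at positions 6 (T/G, transversion), 28 (C/T, transition), 29 (C/A, transversion).
Of the 3 differences, 1 transition and 2 transversions, so the answer is 2.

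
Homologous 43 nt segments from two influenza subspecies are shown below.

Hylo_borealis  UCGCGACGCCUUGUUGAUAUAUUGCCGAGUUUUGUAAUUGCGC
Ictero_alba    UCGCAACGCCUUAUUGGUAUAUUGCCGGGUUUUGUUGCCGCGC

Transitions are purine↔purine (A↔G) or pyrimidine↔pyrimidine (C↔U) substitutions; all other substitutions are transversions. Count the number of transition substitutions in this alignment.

7

Differing sites — 5:G/A (Ti); 13:G/A (Ti); 17:A/G (Ti); 28:A/G (Ti); 36:A/U (Tv); 37:A/G (Ti); 38:U/C (Ti); 39:U/C (Ti).
Of the 8 differences, 7 transitions and 1 transversion, so the answer is 7.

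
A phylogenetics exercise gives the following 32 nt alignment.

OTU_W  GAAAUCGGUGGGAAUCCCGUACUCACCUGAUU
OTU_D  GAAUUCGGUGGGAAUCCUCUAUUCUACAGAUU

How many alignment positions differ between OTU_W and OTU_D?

7

The sequences differ at positions 4 (A/U), 18 (C/U), 19 (G/C), 22 (C/U), 25 (A/U), 26 (C/A), 28 (U/A).
That gives 7 mismatches out of 32 aligned sites, so the Hamming distance is 7.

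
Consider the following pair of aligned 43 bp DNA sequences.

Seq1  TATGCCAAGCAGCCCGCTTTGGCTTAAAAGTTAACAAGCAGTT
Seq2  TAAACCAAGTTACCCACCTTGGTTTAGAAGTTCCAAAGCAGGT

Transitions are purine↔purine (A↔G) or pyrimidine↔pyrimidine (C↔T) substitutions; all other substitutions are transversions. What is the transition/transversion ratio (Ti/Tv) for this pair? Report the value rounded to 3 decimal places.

Differing sites — 3:T/A (Tv); 4:G/A (Ti); 10:C/T (Ti); 11:A/T (Tv); 12:G/A (Ti); 16:G/A (Ti); 18:T/C (Ti); 23:C/T (Ti); 27:A/G (Ti); 33:A/C (Tv); 34:A/C (Tv); 35:C/A (Tv); 42:T/G (Tv).
Of the 13 differences, 7 transitions and 6 transversions, so Ti/Tv = 7/6 = 1.167.

1.167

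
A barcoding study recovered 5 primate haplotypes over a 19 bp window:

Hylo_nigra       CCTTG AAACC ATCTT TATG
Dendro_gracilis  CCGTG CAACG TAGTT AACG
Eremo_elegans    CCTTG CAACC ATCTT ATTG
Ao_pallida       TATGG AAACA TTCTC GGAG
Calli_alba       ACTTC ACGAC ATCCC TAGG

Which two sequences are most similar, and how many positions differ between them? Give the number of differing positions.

Pairwise Hamming distances:
  Hylo_nigra vs Dendro_gracilis: 8
  Hylo_nigra vs Eremo_elegans: 3
  Hylo_nigra vs Ao_pallida: 9
  Hylo_nigra vs Calli_alba: 8
  Dendro_gracilis vs Eremo_elegans: 7
  Dendro_gracilis vs Ao_pallida: 12
  Dendro_gracilis vs Calli_alba: 15
  Eremo_elegans vs Ao_pallida: 10
  Eremo_elegans vs Calli_alba: 11
  Ao_pallida vs Calli_alba: 13
The smallest is 3, between Hylo_nigra and Eremo_elegans.

3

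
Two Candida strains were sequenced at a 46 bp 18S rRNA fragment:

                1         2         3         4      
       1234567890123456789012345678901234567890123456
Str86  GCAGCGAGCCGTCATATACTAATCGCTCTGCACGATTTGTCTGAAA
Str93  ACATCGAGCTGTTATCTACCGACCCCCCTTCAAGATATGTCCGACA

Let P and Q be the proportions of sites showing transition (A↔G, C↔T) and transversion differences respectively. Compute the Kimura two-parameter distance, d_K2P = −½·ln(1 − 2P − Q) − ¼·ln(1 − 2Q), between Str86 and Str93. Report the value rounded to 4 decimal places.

Differing sites — 1:G/A (Ti); 4:G/T (Tv); 10:C/T (Ti); 13:C/T (Ti); 16:A/C (Tv); 20:T/C (Ti); 21:A/G (Ti); 23:T/C (Ti); 25:G/C (Tv); 27:T/C (Ti); 30:G/T (Tv); 33:C/A (Tv); 37:T/A (Tv); 42:T/C (Ti); 45:A/C (Tv).
Of the 15 differences, 8 transitions and 7 transversions over 46 sites: P = 8/46 = 0.173913, Q = 7/46 = 0.152174.
d = −0.5·ln(0.500000) − 0.25·ln(0.695652) = −0.5·(-0.693147) − 0.25·(-0.362906) = 0.4373.

0.4373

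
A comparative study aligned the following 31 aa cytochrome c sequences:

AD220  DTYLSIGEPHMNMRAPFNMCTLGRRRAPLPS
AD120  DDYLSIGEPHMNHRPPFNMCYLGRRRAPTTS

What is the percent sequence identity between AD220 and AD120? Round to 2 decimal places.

80.65%

Differing sites — 2:T/D; 13:M/H; 15:A/P; 21:T/Y; 29:L/T; 30:P/T.
25 of the 31 sites match, so the percent identity is 25/31 × 100 = 80.65%.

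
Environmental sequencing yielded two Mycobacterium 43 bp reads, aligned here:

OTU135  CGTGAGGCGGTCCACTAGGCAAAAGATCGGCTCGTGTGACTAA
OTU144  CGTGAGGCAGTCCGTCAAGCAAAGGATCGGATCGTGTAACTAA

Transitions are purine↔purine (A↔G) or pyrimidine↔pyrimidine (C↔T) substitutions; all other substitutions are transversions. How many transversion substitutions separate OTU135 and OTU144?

Differing sites — 9:G/A (Ti); 14:A/G (Ti); 15:C/T (Ti); 16:T/C (Ti); 18:G/A (Ti); 24:A/G (Ti); 31:C/A (Tv); 38:G/A (Ti).
Of the 8 differences, 7 transitions and 1 transversion, so the answer is 1.

1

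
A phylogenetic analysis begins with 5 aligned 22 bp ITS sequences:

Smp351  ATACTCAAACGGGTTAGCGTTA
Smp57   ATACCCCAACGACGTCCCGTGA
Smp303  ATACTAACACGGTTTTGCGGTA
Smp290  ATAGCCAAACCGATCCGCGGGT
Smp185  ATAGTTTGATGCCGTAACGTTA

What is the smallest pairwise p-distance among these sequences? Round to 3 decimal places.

Pairwise Hamming distances:
  Smp351 vs Smp57: 8
  Smp351 vs Smp303: 5
  Smp351 vs Smp290: 9
  Smp351 vs Smp185: 9
  Smp57 vs Smp303: 11
  Smp57 vs Smp290: 10
  Smp57 vs Smp185: 10
  Smp303 vs Smp290: 10
  Smp303 vs Smp185: 11
  Smp290 vs Smp185: 15
The smallest is 5 mismatches, between Smp351 and Smp303; p = 5/22 = 0.227.

0.227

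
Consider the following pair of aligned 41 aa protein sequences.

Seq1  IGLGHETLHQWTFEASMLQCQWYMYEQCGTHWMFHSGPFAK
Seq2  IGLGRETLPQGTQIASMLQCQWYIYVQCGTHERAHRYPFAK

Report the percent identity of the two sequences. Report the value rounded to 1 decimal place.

Differing sites — 5:H/R; 9:H/P; 11:W/G; 13:F/Q; 14:E/I; 24:M/I; 26:E/V; 32:W/E; 33:M/R; 34:F/A; 36:S/R; 37:G/Y.
29 of the 41 sites match, so the percent identity is 29/41 × 100 = 70.7%.

70.7%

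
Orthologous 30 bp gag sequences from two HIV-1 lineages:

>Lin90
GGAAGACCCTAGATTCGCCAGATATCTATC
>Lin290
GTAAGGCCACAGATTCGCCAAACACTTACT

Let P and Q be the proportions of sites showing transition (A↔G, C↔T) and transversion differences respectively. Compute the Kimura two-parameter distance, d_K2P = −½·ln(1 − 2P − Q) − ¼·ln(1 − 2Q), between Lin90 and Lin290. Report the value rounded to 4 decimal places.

0.4939

The sequences differ at positions 2 (G/T, transversion), 6 (A/G, transition), 9 (C/A, transversion), 10 (T/C, transition), 21 (G/A, transition), 23 (T/C, transition), 25 (T/C, transition), 26 (C/T, transition), 29 (T/C, transition), 30 (C/T, transition).
Of the 10 differences, 8 transitions and 2 transversions over 30 sites: P = 8/30 = 0.266667, Q = 2/30 = 0.066667.
d = −0.5·ln(0.399999) − 0.25·ln(0.866666) = −0.5·(-0.916293) − 0.25·(-0.143102) = 0.4939.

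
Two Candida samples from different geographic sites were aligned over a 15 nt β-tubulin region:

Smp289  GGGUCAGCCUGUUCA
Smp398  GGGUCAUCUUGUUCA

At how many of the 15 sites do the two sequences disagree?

2

Mismatches occur at site 7 (G→U), site 9 (C→U).
That gives 2 mismatches out of 15 aligned sites, so the Hamming distance is 2.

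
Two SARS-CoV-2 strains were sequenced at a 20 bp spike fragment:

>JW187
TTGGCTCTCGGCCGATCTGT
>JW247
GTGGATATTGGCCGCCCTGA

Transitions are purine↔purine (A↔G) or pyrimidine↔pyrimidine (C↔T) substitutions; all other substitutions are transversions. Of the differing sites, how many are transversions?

Mismatches occur at site 1 (T→G, transversion), site 5 (C→A, transversion), site 7 (C→A, transversion), site 9 (C→T, transition), site 15 (A→C, transversion), site 16 (T→C, transition), site 20 (T→A, transversion).
Of the 7 differences, 2 transitions and 5 transversions, so the answer is 5.

5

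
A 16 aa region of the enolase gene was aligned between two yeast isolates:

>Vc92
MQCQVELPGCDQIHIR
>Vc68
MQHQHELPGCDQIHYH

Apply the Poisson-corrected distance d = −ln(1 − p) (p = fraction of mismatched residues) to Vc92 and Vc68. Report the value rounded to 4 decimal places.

0.2877

Differing sites — 3:C/H; 5:V/H; 15:I/Y; 16:R/H.
p = 4/16 = 0.250000.
d = −ln(1 − 0.250000) = −ln(0.750000) = 0.2877.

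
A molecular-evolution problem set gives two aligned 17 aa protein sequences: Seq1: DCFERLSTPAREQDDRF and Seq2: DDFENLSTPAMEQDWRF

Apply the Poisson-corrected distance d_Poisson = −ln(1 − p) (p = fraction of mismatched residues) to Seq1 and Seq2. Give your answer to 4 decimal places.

Mismatches occur at site 2 (C/D), site 5 (R/N), site 11 (R/M), site 15 (D/W).
p = 4/17 = 0.235294.
d = −ln(1 − 0.235294) = −ln(0.764706) = 0.2683.

0.2683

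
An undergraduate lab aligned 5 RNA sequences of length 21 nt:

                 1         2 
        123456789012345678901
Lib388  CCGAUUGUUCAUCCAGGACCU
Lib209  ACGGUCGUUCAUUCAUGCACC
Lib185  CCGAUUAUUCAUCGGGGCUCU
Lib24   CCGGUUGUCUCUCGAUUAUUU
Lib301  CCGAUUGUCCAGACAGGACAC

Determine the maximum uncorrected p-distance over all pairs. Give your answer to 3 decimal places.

Pairwise Hamming distances:
  Lib388 vs Lib209: 8
  Lib388 vs Lib185: 5
  Lib388 vs Lib24: 9
  Lib388 vs Lib301: 5
  Lib209 vs Lib185: 10
  Lib209 vs Lib24: 12
  Lib209 vs Lib301: 10
  Lib185 vs Lib24: 10
  Lib185 vs Lib301: 10
  Lib24 vs Lib301: 11
The largest is 12 mismatches, between Lib209 and Lib24; p = 12/21 = 0.571.

0.571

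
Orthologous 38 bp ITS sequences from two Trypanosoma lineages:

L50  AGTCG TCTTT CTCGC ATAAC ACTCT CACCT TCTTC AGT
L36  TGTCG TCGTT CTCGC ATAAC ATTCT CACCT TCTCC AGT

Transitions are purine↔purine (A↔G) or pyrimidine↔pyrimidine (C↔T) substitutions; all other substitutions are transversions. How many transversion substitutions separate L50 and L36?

2

The sequences differ at positions 1 (A/T, transversion), 8 (T/G, transversion), 22 (C/T, transition), 34 (T/C, transition).
Of the 4 differences, 2 transitions and 2 transversions, so the answer is 2.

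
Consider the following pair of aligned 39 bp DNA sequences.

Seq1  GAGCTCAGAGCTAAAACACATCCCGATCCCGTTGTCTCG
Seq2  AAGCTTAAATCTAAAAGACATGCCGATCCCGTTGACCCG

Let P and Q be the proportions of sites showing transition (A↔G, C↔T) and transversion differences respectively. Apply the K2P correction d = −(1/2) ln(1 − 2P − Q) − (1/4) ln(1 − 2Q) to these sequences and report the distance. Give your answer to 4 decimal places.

0.2413

Differing sites — 1:G/A (Ti); 6:C/T (Ti); 8:G/A (Ti); 10:G/T (Tv); 17:C/G (Tv); 22:C/G (Tv); 35:T/A (Tv); 37:T/C (Ti).
Of the 8 differences, 4 transitions and 4 transversions over 39 sites: P = 4/39 = 0.102564, Q = 4/39 = 0.102564.
d = −0.5·ln(0.692308) − 0.25·ln(0.794872) = −0.5·(-0.367724) − 0.25·(-0.229574) = 0.2413.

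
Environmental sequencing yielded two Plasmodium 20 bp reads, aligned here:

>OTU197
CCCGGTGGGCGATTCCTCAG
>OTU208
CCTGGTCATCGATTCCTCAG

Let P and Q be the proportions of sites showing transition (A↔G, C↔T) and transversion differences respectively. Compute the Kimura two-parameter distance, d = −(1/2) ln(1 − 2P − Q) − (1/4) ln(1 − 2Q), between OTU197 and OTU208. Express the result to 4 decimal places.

The sequences differ at positions 3 (C/T, transition), 7 (G/C, transversion), 8 (G/A, transition), 9 (G/T, transversion).
Of the 4 differences, 2 transitions and 2 transversions over 20 sites: P = 2/20 = 0.100000, Q = 2/20 = 0.100000.
d = −0.5·ln(0.700000) − 0.25·ln(0.800000) = −0.5·(-0.356675) − 0.25·(-0.223144) = 0.2341.

0.2341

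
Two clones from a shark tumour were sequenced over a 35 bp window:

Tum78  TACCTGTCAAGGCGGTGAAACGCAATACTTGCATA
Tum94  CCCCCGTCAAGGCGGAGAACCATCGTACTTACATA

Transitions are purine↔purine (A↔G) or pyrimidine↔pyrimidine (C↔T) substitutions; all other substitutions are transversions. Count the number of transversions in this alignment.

4

The sequences differ at positions 1 (T/C, transition), 2 (A/C, transversion), 5 (T/C, transition), 16 (T/A, transversion), 20 (A/C, transversion), 22 (G/A, transition), 23 (C/T, transition), 24 (A/C, transversion), 25 (A/G, transition), 31 (G/A, transition).
Of the 10 differences, 6 transitions and 4 transversions, so the answer is 4.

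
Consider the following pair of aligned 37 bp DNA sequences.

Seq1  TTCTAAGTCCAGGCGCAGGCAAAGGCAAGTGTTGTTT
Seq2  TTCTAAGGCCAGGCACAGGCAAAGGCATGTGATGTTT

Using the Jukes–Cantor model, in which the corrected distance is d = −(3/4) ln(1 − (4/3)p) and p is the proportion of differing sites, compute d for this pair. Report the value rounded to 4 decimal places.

0.1167

Mismatches occur at site 8 (T/G), site 15 (G/A), site 28 (A/T), site 32 (T/A).
p = 4/37 = 0.108108.
d = −0.75 · ln(1 − (4/3)·0.108108) = −0.75 · ln(0.855856) = −0.75 · (-0.155653) = 0.1167.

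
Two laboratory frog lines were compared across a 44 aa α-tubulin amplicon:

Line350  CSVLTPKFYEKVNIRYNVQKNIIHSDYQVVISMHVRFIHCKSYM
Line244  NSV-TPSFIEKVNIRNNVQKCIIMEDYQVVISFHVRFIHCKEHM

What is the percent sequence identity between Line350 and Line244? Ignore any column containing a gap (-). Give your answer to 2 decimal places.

76.74%

Excluding the 1 gap column leaves 43 comparable sites.
Differing sites — 1:C/N; 7:K/S; 9:Y/I; 16:Y/N; 21:N/C; 24:H/M; 25:S/E; 33:M/F; 42:S/E; 43:Y/H.
33 of the 43 comparable sites match, so the percent identity is 33/43 × 100 = 76.74%.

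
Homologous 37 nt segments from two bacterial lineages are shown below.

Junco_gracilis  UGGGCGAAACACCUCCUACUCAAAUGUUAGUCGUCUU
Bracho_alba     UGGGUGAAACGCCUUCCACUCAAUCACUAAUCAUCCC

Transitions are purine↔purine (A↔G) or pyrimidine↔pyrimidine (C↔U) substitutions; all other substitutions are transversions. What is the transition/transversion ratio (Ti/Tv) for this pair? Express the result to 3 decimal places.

The sequences differ at positions 5 (C/U, transition), 11 (A/G, transition), 15 (C/U, transition), 17 (U/C, transition), 24 (A/U, transversion), 25 (U/C, transition), 26 (G/A, transition), 27 (U/C, transition), 30 (G/A, transition), 33 (G/A, transition), 36 (U/C, transition), 37 (U/C, transition).
Of the 12 differences, 11 transitions and 1 transversion, so Ti/Tv = 11/1 = 11.000.

11.000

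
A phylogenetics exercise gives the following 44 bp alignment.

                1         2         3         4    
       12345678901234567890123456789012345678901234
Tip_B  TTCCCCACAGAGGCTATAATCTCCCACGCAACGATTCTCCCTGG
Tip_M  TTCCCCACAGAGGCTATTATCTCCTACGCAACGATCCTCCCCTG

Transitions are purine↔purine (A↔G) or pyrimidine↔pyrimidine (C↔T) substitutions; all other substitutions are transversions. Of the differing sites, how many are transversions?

Differing sites — 18:A/T (Tv); 25:C/T (Ti); 36:T/C (Ti); 42:T/C (Ti); 43:G/T (Tv).
Of the 5 differences, 3 transitions and 2 transversions, so the answer is 2.

2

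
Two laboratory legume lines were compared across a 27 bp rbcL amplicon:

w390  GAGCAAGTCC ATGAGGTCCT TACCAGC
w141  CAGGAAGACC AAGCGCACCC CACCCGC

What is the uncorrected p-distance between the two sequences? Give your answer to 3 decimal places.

Mismatches occur at site 1 (G/C), site 4 (C/G), site 8 (T/A), site 12 (T/A), site 14 (A/C), site 16 (G/C), site 17 (T/A), site 20 (T/C), site 21 (T/C), site 25 (A/C).
There are 10 differences over 27 sites, so p = 10/27 = 0.370.

0.370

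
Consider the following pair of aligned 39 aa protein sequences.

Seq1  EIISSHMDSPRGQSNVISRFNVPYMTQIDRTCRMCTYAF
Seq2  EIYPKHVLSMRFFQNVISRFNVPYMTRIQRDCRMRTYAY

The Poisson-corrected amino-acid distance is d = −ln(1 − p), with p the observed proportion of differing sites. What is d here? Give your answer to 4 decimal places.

The sequences differ at positions 3 (I/Y), 4 (S/P), 5 (S/K), 7 (M/V), 8 (D/L), 10 (P/M), 12 (G/F), 13 (Q/F), 14 (S/Q), 27 (Q/R), 29 (D/Q), 31 (T/D), 35 (C/R), 39 (F/Y).
p = 14/39 = 0.358974.
d = −ln(1 − 0.358974) = −ln(0.641026) = 0.4447.

0.4447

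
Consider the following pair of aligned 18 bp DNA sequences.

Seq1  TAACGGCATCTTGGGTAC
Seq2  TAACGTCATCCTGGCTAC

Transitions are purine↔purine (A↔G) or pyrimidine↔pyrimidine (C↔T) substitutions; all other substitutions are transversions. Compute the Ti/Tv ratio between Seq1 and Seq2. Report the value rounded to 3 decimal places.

The sequences differ at positions 6 (G/T, transversion), 11 (T/C, transition), 15 (G/C, transversion).
Of the 3 differences, 1 transition and 2 transversions, so Ti/Tv = 1/2 = 0.500.

0.500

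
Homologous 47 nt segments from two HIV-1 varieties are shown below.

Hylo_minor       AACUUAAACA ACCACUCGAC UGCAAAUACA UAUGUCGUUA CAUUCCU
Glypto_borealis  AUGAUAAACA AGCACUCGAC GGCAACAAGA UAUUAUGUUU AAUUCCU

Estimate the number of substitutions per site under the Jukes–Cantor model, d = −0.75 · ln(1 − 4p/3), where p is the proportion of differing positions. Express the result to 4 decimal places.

The sequences differ at positions 2 (A/U), 3 (C/G), 4 (U/A), 12 (C/G), 21 (U/G), 26 (A/C), 27 (U/A), 29 (C/G), 34 (G/U), 35 (U/A), 36 (C/U), 40 (A/U), 41 (C/A).
p = 13/47 = 0.276596.
d = −0.75 · ln(1 − (4/3)·0.276596) = −0.75 · ln(0.631205) = −0.75 · (-0.460125) = 0.3451.

0.3451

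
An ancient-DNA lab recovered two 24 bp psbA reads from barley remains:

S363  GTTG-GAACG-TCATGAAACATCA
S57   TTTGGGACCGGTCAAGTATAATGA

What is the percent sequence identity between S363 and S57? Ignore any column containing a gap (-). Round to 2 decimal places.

Excluding the 2 gap columns leaves 22 comparable sites.
Differing sites — 1:G/T; 8:A/C; 15:T/A; 17:A/T; 19:A/T; 20:C/A; 23:C/G.
15 of the 22 comparable sites match, so the percent identity is 15/22 × 100 = 68.18%.

68.18%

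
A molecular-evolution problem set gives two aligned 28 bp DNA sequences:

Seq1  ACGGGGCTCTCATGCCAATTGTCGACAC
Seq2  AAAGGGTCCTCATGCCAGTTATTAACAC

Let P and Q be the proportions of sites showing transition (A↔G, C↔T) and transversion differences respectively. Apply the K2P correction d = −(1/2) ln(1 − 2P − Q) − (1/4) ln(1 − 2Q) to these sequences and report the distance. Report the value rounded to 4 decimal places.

0.4022

Mismatches occur at site 2 (C/A, transversion), site 3 (G/A, transition), site 7 (C/T, transition), site 8 (T/C, transition), site 18 (A/G, transition), site 21 (G/A, transition), site 23 (C/T, transition), site 24 (G/A, transition).
Of the 8 differences, 7 transitions and 1 transversion over 28 sites: P = 7/28 = 0.250000, Q = 1/28 = 0.035714.
d = −0.5·ln(0.464286) − 0.25·ln(0.928572) = −0.5·(-0.767255) − 0.25·(-0.074107) = 0.4022.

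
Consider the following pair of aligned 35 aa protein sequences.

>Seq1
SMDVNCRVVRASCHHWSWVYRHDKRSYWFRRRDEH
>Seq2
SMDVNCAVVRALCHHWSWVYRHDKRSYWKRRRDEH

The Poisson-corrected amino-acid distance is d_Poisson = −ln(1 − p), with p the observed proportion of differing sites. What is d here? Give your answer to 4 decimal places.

0.0896

The sequences differ at positions 7 (R/A), 12 (S/L), 29 (F/K).
p = 3/35 = 0.085714.
d = −ln(1 − 0.085714) = −ln(0.914286) = 0.0896.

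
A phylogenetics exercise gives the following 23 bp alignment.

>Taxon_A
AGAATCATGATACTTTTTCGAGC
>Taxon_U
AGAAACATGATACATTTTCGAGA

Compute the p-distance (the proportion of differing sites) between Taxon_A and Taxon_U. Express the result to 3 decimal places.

Differing sites — 5:T/A; 14:T/A; 23:C/A.
There are 3 differences over 23 sites, so p = 3/23 = 0.130.

0.130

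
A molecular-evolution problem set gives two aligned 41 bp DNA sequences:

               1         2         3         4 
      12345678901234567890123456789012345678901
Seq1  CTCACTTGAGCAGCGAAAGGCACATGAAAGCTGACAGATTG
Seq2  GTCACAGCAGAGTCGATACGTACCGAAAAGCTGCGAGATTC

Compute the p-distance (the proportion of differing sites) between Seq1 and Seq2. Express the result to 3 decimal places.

The sequences differ at positions 1 (C/G), 6 (T/A), 7 (T/G), 8 (G/C), 11 (C/A), 12 (A/G), 13 (G/T), 17 (A/T), 19 (G/C), 21 (C/T), 24 (A/C), 25 (T/G), 26 (G/A), 34 (A/C), 35 (C/G), 41 (G/C).
There are 16 differences over 41 sites, so p = 16/41 = 0.390.

0.390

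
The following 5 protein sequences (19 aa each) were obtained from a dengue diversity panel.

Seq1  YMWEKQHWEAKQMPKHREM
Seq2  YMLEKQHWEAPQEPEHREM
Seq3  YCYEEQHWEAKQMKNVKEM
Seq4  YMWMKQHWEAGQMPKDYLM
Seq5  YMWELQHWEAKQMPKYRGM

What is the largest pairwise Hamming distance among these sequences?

10

Pairwise Hamming distances:
  Seq1 vs Seq2: 4
  Seq1 vs Seq3: 7
  Seq1 vs Seq4: 5
  Seq1 vs Seq5: 3
  Seq2 vs Seq3: 9
  Seq2 vs Seq4: 8
  Seq2 vs Seq5: 7
  Seq3 vs Seq4: 10
  Seq3 vs Seq5: 8
  Seq4 vs Seq5: 6
The largest is 10, between Seq3 and Seq4.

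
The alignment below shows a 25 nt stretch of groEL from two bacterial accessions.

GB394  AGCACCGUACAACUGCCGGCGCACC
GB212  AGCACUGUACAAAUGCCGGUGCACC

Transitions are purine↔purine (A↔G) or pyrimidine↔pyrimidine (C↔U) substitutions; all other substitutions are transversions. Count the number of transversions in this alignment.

1

Differing sites — 6:C/U (Ti); 13:C/A (Tv); 20:C/U (Ti).
Of the 3 differences, 2 transitions and 1 transversion, so the answer is 1.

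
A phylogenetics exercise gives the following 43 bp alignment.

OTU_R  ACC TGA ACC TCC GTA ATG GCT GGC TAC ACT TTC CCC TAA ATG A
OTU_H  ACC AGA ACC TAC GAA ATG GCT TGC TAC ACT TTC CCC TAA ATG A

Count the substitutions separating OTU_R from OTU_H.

4

Differing sites — 4:T/A; 11:C/A; 14:T/A; 22:G/T.
That gives 4 mismatches out of 43 aligned sites, so the Hamming distance is 4.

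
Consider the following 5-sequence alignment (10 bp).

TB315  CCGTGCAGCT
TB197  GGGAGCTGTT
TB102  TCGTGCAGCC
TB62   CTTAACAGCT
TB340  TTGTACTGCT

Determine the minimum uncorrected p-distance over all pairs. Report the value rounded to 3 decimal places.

Pairwise Hamming distances:
  TB315 vs TB197: 5
  TB315 vs TB102: 2
  TB315 vs TB62: 4
  TB315 vs TB340: 4
  TB197 vs TB102: 6
  TB197 vs TB62: 6
  TB197 vs TB340: 5
  TB102 vs TB62: 6
  TB102 vs TB340: 4
  TB62 vs TB340: 4
The smallest is 2 mismatches, between TB315 and TB102; p = 2/10 = 0.200.

0.200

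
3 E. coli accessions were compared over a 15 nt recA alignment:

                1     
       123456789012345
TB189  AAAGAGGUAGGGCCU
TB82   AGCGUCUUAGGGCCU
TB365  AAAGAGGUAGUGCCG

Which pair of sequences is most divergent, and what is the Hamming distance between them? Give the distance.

Pairwise Hamming distances:
  TB189 vs TB82: 5
  TB189 vs TB365: 2
  TB82 vs TB365: 7
The largest is 7, between TB82 and TB365.

7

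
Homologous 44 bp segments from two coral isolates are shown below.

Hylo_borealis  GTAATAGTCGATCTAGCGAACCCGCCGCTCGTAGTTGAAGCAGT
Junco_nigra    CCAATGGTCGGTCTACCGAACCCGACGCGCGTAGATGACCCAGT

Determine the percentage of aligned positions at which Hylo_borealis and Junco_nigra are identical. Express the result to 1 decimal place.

Mismatches occur at site 1 (G↔C), site 2 (T↔C), site 6 (A↔G), site 11 (A↔G), site 16 (G↔C), site 25 (C↔A), site 29 (T↔G), site 35 (T↔A), site 39 (A↔C), site 40 (G↔C).
34 of the 44 sites match, so the percent identity is 34/44 × 100 = 77.3%.

77.3%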